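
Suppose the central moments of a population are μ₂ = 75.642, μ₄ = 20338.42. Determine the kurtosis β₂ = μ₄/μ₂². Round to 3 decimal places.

μ₂² = 75.642² = 5721.71216
μ₄/μ₂² = 20338.42 / 5721.71216 = 3.55460
β₂ ≈ 3.555

3.555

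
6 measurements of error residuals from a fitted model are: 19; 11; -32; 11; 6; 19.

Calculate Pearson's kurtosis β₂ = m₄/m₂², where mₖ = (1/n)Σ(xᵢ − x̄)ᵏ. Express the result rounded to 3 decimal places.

3.717

x̄ = 5.6667
Σ(xᵢ − x̄)² = 1831.3333 ⇒ m₂ = 305.22222
Σ(xᵢ − x̄)⁴ = 2077758.4444 ⇒ m₄ = 346293.07407
m₂² = 93160.60494
β₂ = m₄/m₂² = 346293.07407 / 93160.60494 ≈ 3.717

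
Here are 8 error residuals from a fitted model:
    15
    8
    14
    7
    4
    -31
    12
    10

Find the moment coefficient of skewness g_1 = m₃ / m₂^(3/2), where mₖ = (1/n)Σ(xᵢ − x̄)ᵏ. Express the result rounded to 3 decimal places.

-2.003

x̄ = (15 + 8 + 14 + 7 + 4 - 31 + 12 + 10) / 8 = 4.8750
deviations (xᵢ − x̄): 10.1250, 3.1250, 9.1250, 2.1250, -0.8750, -35.8750, 7.1250, 5.1250
Σ(xᵢ − x̄)² = 1564.8750 ⇒ m₂ = 1564.8750/8 = 195.60938
Σ(xᵢ − x̄)³ = -43838.1563 ⇒ m₃ = -43838.1563/8 = -5479.76953
m₂^(3/2) = 195.60938^(1.5) = 2735.80096
g_1 = m₃ / m₂^(3/2) = -5479.76953 / 2735.80096 ≈ -2.003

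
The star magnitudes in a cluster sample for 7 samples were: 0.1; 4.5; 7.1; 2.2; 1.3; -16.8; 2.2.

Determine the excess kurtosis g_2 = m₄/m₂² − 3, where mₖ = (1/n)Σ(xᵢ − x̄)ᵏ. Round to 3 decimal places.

1.440

x̄ = 0.0857
Σ(xᵢ − x̄)² = 364.2286 ⇒ m₂ = 52.03265
Σ(xᵢ − x̄)⁴ = 84140.1046 ⇒ m₄ = 12020.01495
m₂² = 2707.39698
g_2 = m₄/m₂² − 3 = 4.43969 − 3 ≈ 1.440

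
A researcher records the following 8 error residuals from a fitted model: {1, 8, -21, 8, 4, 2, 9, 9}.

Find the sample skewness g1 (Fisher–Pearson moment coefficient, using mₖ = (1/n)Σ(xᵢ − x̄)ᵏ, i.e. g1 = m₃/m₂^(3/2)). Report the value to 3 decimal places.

-1.839

x̄ = (1 + 8 - 21 + 8 + 4 + 2 + 9 + 9) / 8 = 2.5000
deviations (xᵢ − x̄): -1.5000, 5.5000, -23.5000, 5.5000, 1.5000, -0.5000, 6.5000, 6.5000
Σ(xᵢ − x̄)² = 702.0000 ⇒ m₂ = 702.0000/8 = 87.75000
Σ(xᵢ − x̄)³ = -12096.0000 ⇒ m₃ = -12096.0000/8 = -1512.00000
m₂^(3/2) = 87.75000^(1.5) = 821.99786
g1 = m₃ / m₂^(3/2) = -1512.00000 / 821.99786 ≈ -1.839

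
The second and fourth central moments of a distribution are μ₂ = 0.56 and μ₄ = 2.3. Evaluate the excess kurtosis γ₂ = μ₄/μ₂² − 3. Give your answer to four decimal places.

4.3342

μ₂² = 0.56² = 0.31360
μ₄/μ₂² = 2.3 / 0.31360 = 7.33418
γ₂ = 7.33418 − 3 ≈ 4.3342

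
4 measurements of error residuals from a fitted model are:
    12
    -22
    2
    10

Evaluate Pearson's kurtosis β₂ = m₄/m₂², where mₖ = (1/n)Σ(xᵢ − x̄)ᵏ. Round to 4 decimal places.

2.1104

x̄ = 0.5000
Σ(xᵢ − x̄)² = 731.0000 ⇒ m₂ = 182.75000
Σ(xᵢ − x̄)⁴ = 281929.2500 ⇒ m₄ = 70482.31250
m₂² = 33397.56250
β₂ = m₄/m₂² = 70482.31250 / 33397.56250 ≈ 2.1104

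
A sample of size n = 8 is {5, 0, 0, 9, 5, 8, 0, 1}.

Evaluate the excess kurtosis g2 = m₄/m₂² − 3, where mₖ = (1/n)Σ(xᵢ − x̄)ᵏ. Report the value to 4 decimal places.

-1.4802

x̄ = 3.5000
Σ(xᵢ − x̄)² = 98.0000 ⇒ m₂ = 12.25000
Σ(xᵢ − x̄)⁴ = 1824.5000 ⇒ m₄ = 228.06250
m₂² = 150.06250
g2 = m₄/m₂² − 3 = 1.51978 − 3 ≈ -1.4802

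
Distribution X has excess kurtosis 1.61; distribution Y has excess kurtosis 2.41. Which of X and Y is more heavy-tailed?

Y

Higher excess kurtosis ⇒ heavier tails relative to the normal distribution.
1.61 vs 2.41: the larger is 2.41, so Y has heavier tails.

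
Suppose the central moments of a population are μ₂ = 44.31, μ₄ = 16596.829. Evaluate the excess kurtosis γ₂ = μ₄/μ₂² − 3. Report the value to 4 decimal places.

μ₂² = 44.31² = 1963.37610
μ₄/μ₂² = 16596.829 / 1963.37610 = 8.45321
γ₂ = 8.45321 − 3 ≈ 5.4532

5.4532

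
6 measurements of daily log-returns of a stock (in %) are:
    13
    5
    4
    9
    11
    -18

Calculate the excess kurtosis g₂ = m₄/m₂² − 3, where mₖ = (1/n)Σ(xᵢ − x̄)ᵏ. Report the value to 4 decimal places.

0.5719

x̄ = 4.0000
Σ(xᵢ − x̄)² = 640.0000 ⇒ m₂ = 106.66667
Σ(xᵢ − x̄)⁴ = 243844.0000 ⇒ m₄ = 40640.66667
m₂² = 11377.77778
g₂ = m₄/m₂² − 3 = 3.57193 − 3 ≈ 0.5719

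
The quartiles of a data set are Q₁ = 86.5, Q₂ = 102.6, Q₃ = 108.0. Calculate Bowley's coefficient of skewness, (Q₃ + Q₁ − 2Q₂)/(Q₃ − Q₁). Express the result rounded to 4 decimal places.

numerator: Q₃ + Q₁ − 2Q₂ = 108.0 + 86.5 − 2×102.6 = -10.7000
denominator: Q₃ − Q₁ = 108.0 − 86.5 = 21.5000
Bowley skewness = -10.7000 / 21.5000 ≈ -0.4977

-0.4977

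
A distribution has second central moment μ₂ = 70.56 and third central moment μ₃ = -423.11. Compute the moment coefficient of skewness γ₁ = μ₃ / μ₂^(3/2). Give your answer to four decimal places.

σ = √μ₂ = √70.56 = 8.40000
σ³ = μ₂^(3/2) = 592.70400
γ₁ = μ₃/σ³ = -423.11 / 592.70400 ≈ -0.7139

-0.7139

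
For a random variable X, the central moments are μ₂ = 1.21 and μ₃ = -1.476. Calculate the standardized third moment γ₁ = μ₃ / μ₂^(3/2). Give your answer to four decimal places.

σ = √μ₂ = √1.21 = 1.10000
σ³ = μ₂^(3/2) = 1.33100
γ₁ = μ₃/σ³ = -1.476 / 1.33100 ≈ -1.1089

-1.1089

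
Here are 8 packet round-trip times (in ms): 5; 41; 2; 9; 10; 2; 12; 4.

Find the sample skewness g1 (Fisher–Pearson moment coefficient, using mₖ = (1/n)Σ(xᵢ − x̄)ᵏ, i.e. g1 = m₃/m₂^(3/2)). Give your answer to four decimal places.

x̄ = (5 + 41 + 2 + 9 + 10 + 2 + 12 + 4) / 8 = 10.6250
deviations (xᵢ − x̄): -5.6250, 30.3750, -8.6250, -1.6250, -0.6250, -8.6250, 1.3750, -6.6250
Σ(xᵢ − x̄)² = 1151.8750 ⇒ m₂ = 1151.8750/8 = 143.98438
Σ(xᵢ − x̄)³ = 26271.2813 ⇒ m₃ = 26271.2813/8 = 3283.91016
m₂^(3/2) = 143.98438^(1.5) = 1727.71876
g1 = m₃ / m₂^(3/2) = 3283.91016 / 1727.71876 ≈ 1.9007

1.9007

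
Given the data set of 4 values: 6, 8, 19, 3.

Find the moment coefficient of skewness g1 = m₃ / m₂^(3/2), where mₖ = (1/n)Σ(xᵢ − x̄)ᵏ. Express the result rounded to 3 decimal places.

0.857

x̄ = (6 + 8 + 19 + 3) / 4 = 9.0000
deviations (xᵢ − x̄): -3.0000, -1.0000, 10.0000, -6.0000
Σ(xᵢ − x̄)² = 146.0000 ⇒ m₂ = 146.0000/4 = 36.50000
Σ(xᵢ − x̄)³ = 756.0000 ⇒ m₃ = 756.0000/4 = 189.00000
m₂^(3/2) = 36.50000^(1.5) = 220.51559
g1 = m₃ / m₂^(3/2) = 189.00000 / 220.51559 ≈ 0.857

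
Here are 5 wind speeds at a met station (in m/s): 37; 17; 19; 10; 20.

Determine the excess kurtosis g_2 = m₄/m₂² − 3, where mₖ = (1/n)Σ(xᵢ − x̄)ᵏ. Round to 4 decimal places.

-0.3018

x̄ = 20.6000
Σ(xᵢ − x̄)² = 397.2000 ⇒ m₂ = 79.44000
Σ(xᵢ − x̄)⁴ = 85138.8960 ⇒ m₄ = 17027.77920
m₂² = 6310.71360
g_2 = m₄/m₂² − 3 = 2.69823 − 3 ≈ -0.3018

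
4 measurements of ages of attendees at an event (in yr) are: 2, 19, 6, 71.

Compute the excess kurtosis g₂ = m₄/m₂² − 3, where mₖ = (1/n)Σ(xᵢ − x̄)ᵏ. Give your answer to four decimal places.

x̄ = 24.5000
Σ(xᵢ − x̄)² = 3041.0000 ⇒ m₂ = 760.25000
Σ(xᵢ − x̄)⁴ = 5049664.2500 ⇒ m₄ = 1262416.06250
m₂² = 577980.06250
g₂ = m₄/m₂² − 3 = 2.18419 − 3 ≈ -0.8158

-0.8158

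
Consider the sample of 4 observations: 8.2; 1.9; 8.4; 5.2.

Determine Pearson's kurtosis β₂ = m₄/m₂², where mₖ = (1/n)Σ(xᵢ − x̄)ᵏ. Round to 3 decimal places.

x̄ = 5.9250
Σ(xᵢ − x̄)² = 28.0275 ⇒ m₂ = 7.00688
Σ(xᵢ − x̄)⁴ = 327.0469 ⇒ m₄ = 81.76173
m₂² = 49.09630
β₂ = m₄/m₂² = 81.76173 / 49.09630 ≈ 1.665

1.665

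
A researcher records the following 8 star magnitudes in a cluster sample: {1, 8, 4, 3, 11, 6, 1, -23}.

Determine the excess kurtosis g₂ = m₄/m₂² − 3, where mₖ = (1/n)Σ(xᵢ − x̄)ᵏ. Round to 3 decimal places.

2.017

x̄ = 1.3750
Σ(xᵢ − x̄)² = 761.8750 ⇒ m₂ = 95.23438
Σ(xᵢ − x̄)⁴ = 364023.8066 ⇒ m₄ = 45502.97583
m₂² = 9069.58618
g₂ = m₄/m₂² − 3 = 5.01710 − 3 ≈ 2.017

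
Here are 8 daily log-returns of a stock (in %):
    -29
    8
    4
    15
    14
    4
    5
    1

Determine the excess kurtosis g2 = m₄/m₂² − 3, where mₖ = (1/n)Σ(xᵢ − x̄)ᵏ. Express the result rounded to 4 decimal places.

1.8207

x̄ = 2.7500
Σ(xᵢ − x̄)² = 1323.5000 ⇒ m₂ = 165.43750
Σ(xᵢ − x̄)⁴ = 1055526.4063 ⇒ m₄ = 131940.80078
m₂² = 27369.56641
g2 = m₄/m₂² − 3 = 4.82071 − 3 ≈ 1.8207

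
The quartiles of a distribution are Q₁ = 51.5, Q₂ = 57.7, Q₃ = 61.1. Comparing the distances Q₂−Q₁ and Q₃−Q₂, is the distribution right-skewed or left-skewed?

Q₂ − Q₁ = 6.2;  Q₃ − Q₂ = 3.4
Q₂ − Q₁ > Q₃ − Q₂ ⇒ the lower half is more spread out ⇒ left-skewed.

left-skewed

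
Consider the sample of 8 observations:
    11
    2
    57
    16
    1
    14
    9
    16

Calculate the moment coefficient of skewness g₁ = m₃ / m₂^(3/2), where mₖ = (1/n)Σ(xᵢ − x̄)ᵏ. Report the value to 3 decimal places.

x̄ = (11 + 2 + 57 + 16 + 1 + 14 + 9 + 16) / 8 = 15.7500
deviations (xᵢ − x̄): -4.7500, -13.7500, 41.2500, 0.2500, -14.7500, -1.7500, -6.7500, 0.2500
Σ(xᵢ − x̄)² = 2179.5000 ⇒ m₂ = 2179.5000/8 = 272.43750
Σ(xᵢ − x̄)³ = 63960.7500 ⇒ m₃ = 63960.7500/8 = 7995.09375
m₂^(3/2) = 272.43750^(1.5) = 4496.76642
g₁ = m₃ / m₂^(3/2) = 7995.09375 / 4496.76642 ≈ 1.778

1.778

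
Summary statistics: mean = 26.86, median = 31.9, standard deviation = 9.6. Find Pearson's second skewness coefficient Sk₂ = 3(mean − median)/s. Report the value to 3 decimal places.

Sk₂ = 3(26.86 − 31.9) / 9.6 = 3 × -5.0400 / 9.6
    = -15.1200 / 9.6 ≈ -1.575

-1.575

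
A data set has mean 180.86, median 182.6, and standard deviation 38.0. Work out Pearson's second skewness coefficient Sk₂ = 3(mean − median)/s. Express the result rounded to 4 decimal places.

Sk₂ = 3(180.86 − 182.6) / 38.0 = 3 × -1.7400 / 38.0
    = -5.2200 / 38.0 ≈ -0.1374

-0.1374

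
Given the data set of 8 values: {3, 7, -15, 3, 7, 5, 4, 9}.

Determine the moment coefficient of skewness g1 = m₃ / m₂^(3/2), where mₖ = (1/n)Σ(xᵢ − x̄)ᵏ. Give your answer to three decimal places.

x̄ = (3 + 7 - 15 + 3 + 7 + 5 + 4 + 9) / 8 = 2.8750
deviations (xᵢ − x̄): 0.1250, 4.1250, -17.8750, 0.1250, 4.1250, 2.1250, 1.1250, 6.1250
Σ(xᵢ − x̄)² = 396.8750 ⇒ m₂ = 396.8750/8 = 49.60938
Σ(xᵢ − x̄)³ = -5330.1563 ⇒ m₃ = -5330.1563/8 = -666.26953
m₂^(3/2) = 49.60938^(1.5) = 349.41829
g1 = m₃ / m₂^(3/2) = -666.26953 / 349.41829 ≈ -1.907

-1.907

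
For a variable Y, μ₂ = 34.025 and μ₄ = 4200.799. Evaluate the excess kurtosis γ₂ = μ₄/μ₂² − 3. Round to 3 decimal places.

μ₂² = 34.025² = 1157.70063
μ₄/μ₂² = 4200.799 / 1157.70063 = 3.62857
γ₂ = 3.62857 − 3 ≈ 0.629

0.629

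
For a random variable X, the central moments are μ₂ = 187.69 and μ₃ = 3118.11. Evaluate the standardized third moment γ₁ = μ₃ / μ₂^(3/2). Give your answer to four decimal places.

1.2126

σ = √μ₂ = √187.69 = 13.70000
σ³ = μ₂^(3/2) = 2571.35300
γ₁ = μ₃/σ³ = 3118.11 / 2571.35300 ≈ 1.2126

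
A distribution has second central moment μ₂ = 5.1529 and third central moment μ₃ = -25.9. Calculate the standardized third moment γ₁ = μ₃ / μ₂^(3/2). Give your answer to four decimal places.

σ = √μ₂ = √5.1529 = 2.27000
σ³ = μ₂^(3/2) = 11.69708
γ₁ = μ₃/σ³ = -25.9 / 11.69708 ≈ -2.2142

-2.2142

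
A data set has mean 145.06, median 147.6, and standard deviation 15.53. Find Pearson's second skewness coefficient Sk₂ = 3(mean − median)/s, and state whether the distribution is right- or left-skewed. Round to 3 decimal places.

Sk₂ = 3(145.06 − 147.6) / 15.53 = 3 × -2.5400 / 15.53
    = -7.6200 / 15.53 ≈ -0.491
Sk₂ < 0 ⇒ mean < median ⇒ left-skewed (negative skew).

-0.491, left-skewed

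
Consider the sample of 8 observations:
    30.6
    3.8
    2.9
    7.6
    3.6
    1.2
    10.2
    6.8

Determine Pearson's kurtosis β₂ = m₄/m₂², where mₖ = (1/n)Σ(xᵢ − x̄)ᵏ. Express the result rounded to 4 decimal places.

x̄ = 8.3375
Σ(xᵢ − x̄)² = 625.5388 ⇒ m₂ = 78.19234
Σ(xᵢ − x̄)⁴ = 250053.1034 ⇒ m₄ = 31256.63792
m₂² = 6114.04262
β₂ = m₄/m₂² = 31256.63792 / 6114.04262 ≈ 5.1123

5.1123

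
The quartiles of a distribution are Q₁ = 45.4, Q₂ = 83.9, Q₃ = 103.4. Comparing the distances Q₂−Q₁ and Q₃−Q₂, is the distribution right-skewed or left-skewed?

Q₂ − Q₁ = 38.5;  Q₃ − Q₂ = 19.5
Q₂ − Q₁ > Q₃ − Q₂ ⇒ the lower half is more spread out ⇒ left-skewed.

left-skewed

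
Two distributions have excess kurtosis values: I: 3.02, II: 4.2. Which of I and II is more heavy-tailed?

II

Higher excess kurtosis ⇒ heavier tails relative to the normal distribution.
3.02 vs 4.2: the larger is 4.2, so II has heavier tails.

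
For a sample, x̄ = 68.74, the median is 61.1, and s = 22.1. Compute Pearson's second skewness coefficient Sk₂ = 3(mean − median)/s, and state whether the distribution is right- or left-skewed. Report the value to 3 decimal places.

Sk₂ = 3(68.74 − 61.1) / 22.1 = 3 × 7.6400 / 22.1
    = 22.9200 / 22.1 ≈ 1.037
Sk₂ > 0 ⇒ mean > median ⇒ right-skewed (positive skew).

1.037, right-skewed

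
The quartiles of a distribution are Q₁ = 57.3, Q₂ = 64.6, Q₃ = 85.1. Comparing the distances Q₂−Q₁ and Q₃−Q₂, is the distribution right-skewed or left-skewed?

right-skewed

Q₂ − Q₁ = 7.3;  Q₃ − Q₂ = 20.5
Q₃ − Q₂ > Q₂ − Q₁ ⇒ the upper half is more spread out ⇒ right-skewed.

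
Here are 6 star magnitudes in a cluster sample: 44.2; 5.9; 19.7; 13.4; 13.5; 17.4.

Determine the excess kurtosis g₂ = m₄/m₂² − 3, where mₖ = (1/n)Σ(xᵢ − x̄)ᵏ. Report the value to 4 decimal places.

0.4280

x̄ = 19.0167
Σ(xᵢ − x̄)² = 871.3083 ⇒ m₂ = 145.21806
Σ(xᵢ − x̄)⁴ = 433738.6068 ⇒ m₄ = 72289.76780
m₂² = 21088.28366
g₂ = m₄/m₂² − 3 = 3.42796 − 3 ≈ 0.4280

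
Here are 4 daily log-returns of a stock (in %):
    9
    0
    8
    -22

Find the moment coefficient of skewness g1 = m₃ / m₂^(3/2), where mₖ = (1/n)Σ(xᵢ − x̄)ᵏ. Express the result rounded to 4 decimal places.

x̄ = (9 + 0 + 8 - 22) / 4 = -1.2500
deviations (xᵢ − x̄): 10.2500, 1.2500, 9.2500, -20.7500
Σ(xᵢ − x̄)² = 622.7500 ⇒ m₂ = 622.7500/4 = 155.68750
Σ(xᵢ − x̄)³ = -7063.8750 ⇒ m₃ = -7063.8750/4 = -1765.96875
m₂^(3/2) = 155.68750^(1.5) = 1942.58762
g1 = m₃ / m₂^(3/2) = -1765.96875 / 1942.58762 ≈ -0.9091

-0.9091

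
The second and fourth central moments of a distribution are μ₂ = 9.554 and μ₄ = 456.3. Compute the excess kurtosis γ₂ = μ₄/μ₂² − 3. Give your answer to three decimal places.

μ₂² = 9.554² = 91.27892
μ₄/μ₂² = 456.3 / 91.27892 = 4.99896
γ₂ = 4.99896 − 3 ≈ 1.999

1.999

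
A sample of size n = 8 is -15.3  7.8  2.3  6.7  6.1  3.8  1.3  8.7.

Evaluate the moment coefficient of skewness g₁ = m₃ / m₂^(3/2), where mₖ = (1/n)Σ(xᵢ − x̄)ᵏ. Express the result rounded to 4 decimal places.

-1.7778

x̄ = (-15.3 + 7.8 + 2.3 + 6.7 + 6.1 + 3.8 + 1.3 + 8.7) / 8 = 2.6750
deviations (xᵢ − x̄): -17.9750, 5.1250, -0.3750, 4.0250, 3.4250, 1.1250, -1.3750, 6.0250
Σ(xᵢ − x̄)² = 416.8950 ⇒ m₂ = 416.8950/8 = 52.11188
Σ(xᵢ − x̄)³ = -5350.2548 ⇒ m₃ = -5350.2548/8 = -668.78184
m₂^(3/2) = 52.11188^(1.5) = 376.18810
g₁ = m₃ / m₂^(3/2) = -668.78184 / 376.18810 ≈ -1.7778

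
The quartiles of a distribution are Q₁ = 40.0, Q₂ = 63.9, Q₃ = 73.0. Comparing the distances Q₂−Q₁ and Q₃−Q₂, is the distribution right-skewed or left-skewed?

left-skewed

Q₂ − Q₁ = 23.9;  Q₃ − Q₂ = 9.1
Q₂ − Q₁ > Q₃ − Q₂ ⇒ the lower half is more spread out ⇒ left-skewed.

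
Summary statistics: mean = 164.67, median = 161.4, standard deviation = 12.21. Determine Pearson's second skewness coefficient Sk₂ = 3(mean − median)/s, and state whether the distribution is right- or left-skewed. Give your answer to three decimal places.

0.803, right-skewed

Sk₂ = 3(164.67 − 161.4) / 12.21 = 3 × 3.2700 / 12.21
    = 9.8100 / 12.21 ≈ 0.803
Sk₂ > 0 ⇒ mean > median ⇒ right-skewed (positive skew).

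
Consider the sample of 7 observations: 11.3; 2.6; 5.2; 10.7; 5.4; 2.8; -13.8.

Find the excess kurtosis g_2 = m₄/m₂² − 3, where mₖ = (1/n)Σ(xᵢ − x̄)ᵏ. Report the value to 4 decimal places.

0.7841

x̄ = 3.4571
Σ(xᵢ − x̄)² = 419.7571 ⇒ m₂ = 59.96531
Σ(xᵢ − x̄)⁴ = 95249.8645 ⇒ m₄ = 13607.12350
m₂² = 3595.83794
g_2 = m₄/m₂² − 3 = 3.78413 − 3 ≈ 0.7841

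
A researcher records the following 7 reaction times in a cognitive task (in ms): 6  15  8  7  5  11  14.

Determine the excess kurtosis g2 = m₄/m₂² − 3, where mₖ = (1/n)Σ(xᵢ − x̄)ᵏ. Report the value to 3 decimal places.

-1.431

x̄ = 9.4286
Σ(xᵢ − x̄)² = 93.7143 ⇒ m₂ = 13.38776
Σ(xᵢ − x̄)⁴ = 1968.1283 ⇒ m₄ = 281.16118
m₂² = 179.23199
g2 = m₄/m₂² − 3 = 1.56870 − 3 ≈ -1.431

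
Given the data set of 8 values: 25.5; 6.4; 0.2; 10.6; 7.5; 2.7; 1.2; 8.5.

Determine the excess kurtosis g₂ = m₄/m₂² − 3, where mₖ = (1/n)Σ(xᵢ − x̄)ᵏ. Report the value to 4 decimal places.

x̄ = 7.8250
Σ(xᵢ − x̄)² = 450.9950 ⇒ m₂ = 56.37438
Σ(xᵢ − x̄)⁴ = 103657.5186 ⇒ m₄ = 12957.18983
m₂² = 3178.07016
g₂ = m₄/m₂² − 3 = 4.07706 − 3 ≈ 1.0771

1.0771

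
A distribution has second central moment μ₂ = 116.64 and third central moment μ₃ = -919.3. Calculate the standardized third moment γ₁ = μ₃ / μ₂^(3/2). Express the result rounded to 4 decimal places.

-0.7298

σ = √μ₂ = √116.64 = 10.80000
σ³ = μ₂^(3/2) = 1259.71200
γ₁ = μ₃/σ³ = -919.3 / 1259.71200 ≈ -0.7298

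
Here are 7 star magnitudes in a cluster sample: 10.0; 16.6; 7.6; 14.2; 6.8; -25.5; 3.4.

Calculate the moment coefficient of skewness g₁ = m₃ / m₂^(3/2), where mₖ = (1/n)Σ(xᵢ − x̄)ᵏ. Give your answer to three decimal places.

x̄ = (10.0 + 16.6 + 7.6 + 14.2 + 6.8 - 25.5 + 3.4) / 7 = 4.7286
deviations (xᵢ − x̄): 5.2714, 11.8714, 2.8714, 9.4714, 2.0714, -30.2286, -1.3286
Σ(xᵢ − x̄)² = 1186.4943 ⇒ m₂ = 1186.4943/7 = 169.49918
Σ(xᵢ − x̄)³ = -24922.4437 ⇒ m₃ = -24922.4437/7 = -3560.34910
m₂^(3/2) = 169.49918^(1.5) = 2206.74127
g₁ = m₃ / m₂^(3/2) = -3560.34910 / 2206.74127 ≈ -1.613

-1.613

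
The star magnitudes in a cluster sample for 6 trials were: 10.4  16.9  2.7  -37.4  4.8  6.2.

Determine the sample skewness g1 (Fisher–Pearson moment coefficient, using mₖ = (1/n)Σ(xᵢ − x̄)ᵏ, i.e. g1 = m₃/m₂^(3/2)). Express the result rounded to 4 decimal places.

-1.5077

x̄ = (10.4 + 16.9 + 2.7 - 37.4 + 4.8 + 6.2) / 6 = 0.6000
deviations (xᵢ − x̄): 9.8000, 16.3000, 2.1000, -38.0000, 4.2000, 5.6000
Σ(xᵢ − x̄)² = 1859.1400 ⇒ m₂ = 1859.1400/6 = 309.85667
Σ(xᵢ − x̄)³ = -49341.0960 ⇒ m₃ = -49341.0960/6 = -8223.51600
m₂^(3/2) = 309.85667^(1.5) = 5454.32820
g1 = m₃ / m₂^(3/2) = -8223.51600 / 5454.32820 ≈ -1.5077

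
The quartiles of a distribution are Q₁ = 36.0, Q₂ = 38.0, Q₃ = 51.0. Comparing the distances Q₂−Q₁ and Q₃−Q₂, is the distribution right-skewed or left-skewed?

right-skewed

Q₂ − Q₁ = 2.0;  Q₃ − Q₂ = 13.0
Q₃ − Q₂ > Q₂ − Q₁ ⇒ the upper half is more spread out ⇒ right-skewed.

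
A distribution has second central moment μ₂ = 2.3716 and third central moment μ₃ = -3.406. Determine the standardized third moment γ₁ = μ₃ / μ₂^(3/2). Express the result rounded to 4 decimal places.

σ = √μ₂ = √2.3716 = 1.54000
σ³ = μ₂^(3/2) = 3.65226
γ₁ = μ₃/σ³ = -3.406 / 3.65226 ≈ -0.9326

-0.9326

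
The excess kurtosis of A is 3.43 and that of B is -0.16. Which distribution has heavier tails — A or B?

A

Higher excess kurtosis ⇒ heavier tails relative to the normal distribution.
3.43 vs -0.16: the larger is 3.43, so A has heavier tails. (A is leptokurtic — heavier-than-normal tails; the other is platykurtic.)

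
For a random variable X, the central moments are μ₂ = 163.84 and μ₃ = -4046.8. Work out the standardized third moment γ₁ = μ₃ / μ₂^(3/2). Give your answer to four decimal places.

-1.9297

σ = √μ₂ = √163.84 = 12.80000
σ³ = μ₂^(3/2) = 2097.15200
γ₁ = μ₃/σ³ = -4046.8 / 2097.15200 ≈ -1.9297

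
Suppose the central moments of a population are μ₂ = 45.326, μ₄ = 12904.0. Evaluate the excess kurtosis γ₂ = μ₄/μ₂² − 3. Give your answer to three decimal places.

3.281

μ₂² = 45.326² = 2054.44628
μ₄/μ₂² = 12904.0 / 2054.44628 = 6.28101
γ₂ = 6.28101 − 3 ≈ 3.281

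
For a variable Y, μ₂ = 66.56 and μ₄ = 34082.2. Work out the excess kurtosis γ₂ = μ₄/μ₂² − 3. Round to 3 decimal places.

μ₂² = 66.56² = 4430.23360
μ₄/μ₂² = 34082.2 / 4430.23360 = 7.69309
γ₂ = 7.69309 − 3 ≈ 4.693

4.693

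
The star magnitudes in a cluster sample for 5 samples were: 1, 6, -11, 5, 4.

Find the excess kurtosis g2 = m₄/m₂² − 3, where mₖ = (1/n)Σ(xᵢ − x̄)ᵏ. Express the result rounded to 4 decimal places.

x̄ = 1.0000
Σ(xᵢ − x̄)² = 194.0000 ⇒ m₂ = 38.80000
Σ(xᵢ − x̄)⁴ = 21698.0000 ⇒ m₄ = 4339.60000
m₂² = 1505.44000
g2 = m₄/m₂² − 3 = 2.88261 − 3 ≈ -0.1174

-0.1174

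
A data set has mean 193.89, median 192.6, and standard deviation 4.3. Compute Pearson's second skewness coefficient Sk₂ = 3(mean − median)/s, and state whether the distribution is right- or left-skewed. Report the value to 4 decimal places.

Sk₂ = 3(193.89 − 192.6) / 4.3 = 3 × 1.2900 / 4.3
    = 3.8700 / 4.3 ≈ 0.9000
Sk₂ > 0 ⇒ mean > median ⇒ right-skewed (positive skew).

0.9000, right-skewed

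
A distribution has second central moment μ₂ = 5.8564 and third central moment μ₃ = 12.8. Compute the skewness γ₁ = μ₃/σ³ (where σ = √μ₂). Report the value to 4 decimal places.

σ = √μ₂ = √5.8564 = 2.42000
σ³ = μ₂^(3/2) = 14.17249
γ₁ = μ₃/σ³ = 12.8 / 14.17249 ≈ 0.9032

0.9032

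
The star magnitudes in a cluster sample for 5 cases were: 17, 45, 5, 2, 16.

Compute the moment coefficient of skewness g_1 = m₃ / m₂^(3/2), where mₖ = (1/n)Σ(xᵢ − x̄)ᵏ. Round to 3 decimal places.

x̄ = (17 + 45 + 5 + 2 + 16) / 5 = 17.0000
deviations (xᵢ − x̄): 0.0000, 28.0000, -12.0000, -15.0000, -1.0000
Σ(xᵢ − x̄)² = 1154.0000 ⇒ m₂ = 1154.0000/5 = 230.80000
Σ(xᵢ − x̄)³ = 16848.0000 ⇒ m₃ = 16848.0000/5 = 3369.60000
m₂^(3/2) = 230.80000^(1.5) = 3506.33742
g_1 = m₃ / m₂^(3/2) = 3369.60000 / 3506.33742 ≈ 0.961

0.961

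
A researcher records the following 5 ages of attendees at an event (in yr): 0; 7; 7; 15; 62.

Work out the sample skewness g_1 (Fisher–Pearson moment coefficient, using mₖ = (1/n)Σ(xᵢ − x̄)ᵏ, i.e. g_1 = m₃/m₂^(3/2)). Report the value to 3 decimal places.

x̄ = (0 + 7 + 7 + 15 + 62) / 5 = 18.2000
deviations (xᵢ − x̄): -18.2000, -11.2000, -11.2000, -3.2000, 43.8000
Σ(xᵢ − x̄)² = 2510.8000 ⇒ m₂ = 2510.8000/5 = 502.16000
Σ(xᵢ − x̄)³ = 75156.4800 ⇒ m₃ = 75156.4800/5 = 15031.29600
m₂^(3/2) = 502.16000^(1.5) = 11252.86668
g_1 = m₃ / m₂^(3/2) = 15031.29600 / 11252.86668 ≈ 1.336

1.336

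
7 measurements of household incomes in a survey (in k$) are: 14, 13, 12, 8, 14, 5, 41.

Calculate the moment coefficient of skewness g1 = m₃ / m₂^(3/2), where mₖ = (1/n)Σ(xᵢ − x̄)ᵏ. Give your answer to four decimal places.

x̄ = (14 + 13 + 12 + 8 + 14 + 5 + 41) / 7 = 15.2857
deviations (xᵢ − x̄): -1.2857, -2.2857, -3.2857, -7.2857, -1.2857, -10.2857, 25.7143
Σ(xᵢ − x̄)² = 839.4286 ⇒ m₂ = 839.4286/7 = 119.91837
Σ(xᵢ − x̄)³ = 15476.3265 ⇒ m₃ = 15476.3265/7 = 2210.90379
m₂^(3/2) = 119.91837^(1.5) = 1313.19300
g1 = m₃ / m₂^(3/2) = 2210.90379 / 1313.19300 ≈ 1.6836

1.6836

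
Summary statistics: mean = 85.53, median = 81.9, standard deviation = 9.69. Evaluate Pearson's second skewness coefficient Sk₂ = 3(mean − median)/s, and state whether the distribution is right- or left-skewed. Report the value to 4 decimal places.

Sk₂ = 3(85.53 − 81.9) / 9.69 = 3 × 3.6300 / 9.69
    = 10.8900 / 9.69 ≈ 1.1238
Sk₂ > 0 ⇒ mean > median ⇒ right-skewed (positive skew).

1.1238, right-skewed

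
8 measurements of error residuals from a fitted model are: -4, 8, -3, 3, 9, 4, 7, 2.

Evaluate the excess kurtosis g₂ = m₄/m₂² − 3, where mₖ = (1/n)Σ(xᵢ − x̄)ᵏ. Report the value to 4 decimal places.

-1.1771

x̄ = 3.2500
Σ(xᵢ − x̄)² = 163.5000 ⇒ m₂ = 20.43750
Σ(xᵢ − x̄)⁴ = 6091.4063 ⇒ m₄ = 761.42578
m₂² = 417.69141
g₂ = m₄/m₂² − 3 = 1.82294 − 3 ≈ -1.1771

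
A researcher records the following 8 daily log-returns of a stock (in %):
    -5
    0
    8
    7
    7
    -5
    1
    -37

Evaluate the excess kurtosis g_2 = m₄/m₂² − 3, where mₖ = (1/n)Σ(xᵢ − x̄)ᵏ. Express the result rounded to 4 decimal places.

x̄ = -3.0000
Σ(xᵢ − x̄)² = 1510.0000 ⇒ m₂ = 188.75000
Σ(xᵢ − x̄)⁴ = 1371346.0000 ⇒ m₄ = 171418.25000
m₂² = 35626.56250
g_2 = m₄/m₂² − 3 = 4.81153 − 3 ≈ 1.8115

1.8115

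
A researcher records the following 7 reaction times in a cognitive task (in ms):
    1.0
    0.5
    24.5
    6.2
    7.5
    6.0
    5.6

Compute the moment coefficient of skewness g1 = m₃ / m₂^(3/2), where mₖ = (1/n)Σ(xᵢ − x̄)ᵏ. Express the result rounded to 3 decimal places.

1.554

x̄ = (1.0 + 0.5 + 24.5 + 6.2 + 7.5 + 6.0 + 5.6) / 7 = 7.3286
deviations (xᵢ − x̄): -6.3286, -6.8286, 17.1714, -1.1286, 0.1714, -1.3286, -1.7286
Σ(xᵢ − x̄)² = 387.5943 ⇒ m₂ = 387.5943/7 = 55.37061
Σ(xᵢ − x̄)³ = 4482.3135 ⇒ m₃ = 4482.3135/7 = 640.33050
m₂^(3/2) = 55.37061^(1.5) = 412.02066
g1 = m₃ / m₂^(3/2) = 640.33050 / 412.02066 ≈ 1.554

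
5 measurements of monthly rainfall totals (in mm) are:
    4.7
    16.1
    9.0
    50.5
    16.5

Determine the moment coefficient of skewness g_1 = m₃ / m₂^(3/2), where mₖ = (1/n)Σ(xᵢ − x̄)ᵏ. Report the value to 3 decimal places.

1.219

x̄ = (4.7 + 16.1 + 9.0 + 50.5 + 16.5) / 5 = 19.3600
deviations (xᵢ − x̄): -14.6600, -3.2600, -10.3600, 31.1400, -2.8600
Σ(xᵢ − x̄)² = 1310.7520 ⇒ m₂ = 1310.7520/5 = 262.15040
Σ(xᵢ − x̄)³ = 25875.8086 ⇒ m₃ = 25875.8086/5 = 5175.16171
m₂^(3/2) = 262.15040^(1.5) = 4244.49266
g_1 = m₃ / m₂^(3/2) = 5175.16171 / 4244.49266 ≈ 1.219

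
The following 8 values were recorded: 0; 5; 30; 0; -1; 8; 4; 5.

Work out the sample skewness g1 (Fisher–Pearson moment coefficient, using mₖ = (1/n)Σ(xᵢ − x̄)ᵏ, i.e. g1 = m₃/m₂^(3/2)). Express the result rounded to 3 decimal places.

x̄ = (0 + 5 + 30 + 0 - 1 + 8 + 4 + 5) / 8 = 6.3750
deviations (xᵢ − x̄): -6.3750, -1.3750, 23.6250, -6.3750, -7.3750, 1.6250, -2.3750, -1.3750
Σ(xᵢ − x̄)² = 705.8750 ⇒ m₂ = 705.8750/8 = 88.23438
Σ(xᵢ − x̄)³ = 12252.4688 ⇒ m₃ = 12252.4688/8 = 1531.55859
m₂^(3/2) = 88.23438^(1.5) = 828.81332
g1 = m₃ / m₂^(3/2) = 1531.55859 / 828.81332 ≈ 1.848

1.848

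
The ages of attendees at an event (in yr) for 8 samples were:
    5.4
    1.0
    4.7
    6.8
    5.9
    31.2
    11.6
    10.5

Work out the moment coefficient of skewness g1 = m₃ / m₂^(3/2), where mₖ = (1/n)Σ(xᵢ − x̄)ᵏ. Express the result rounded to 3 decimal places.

1.718

x̄ = (5.4 + 1.0 + 4.7 + 6.8 + 5.9 + 31.2 + 11.6 + 10.5) / 8 = 9.6375
deviations (xᵢ − x̄): -4.2375, -8.6375, -4.9375, -2.8375, -3.7375, 21.5625, 1.9625, 0.8625
Σ(xᵢ − x̄)² = 608.4988 ⇒ m₂ = 608.4988/8 = 76.06234
Σ(xᵢ − x̄)³ = 9117.5705 ⇒ m₃ = 9117.5705/8 = 1139.69631
m₂^(3/2) = 76.06234^(1.5) = 663.36806
g1 = m₃ / m₂^(3/2) = 1139.69631 / 663.36806 ≈ 1.718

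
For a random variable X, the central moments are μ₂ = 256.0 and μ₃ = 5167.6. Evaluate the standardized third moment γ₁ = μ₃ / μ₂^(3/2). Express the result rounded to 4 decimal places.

1.2616

σ = √μ₂ = √256.0 = 16.00000
σ³ = μ₂^(3/2) = 4096.00000
γ₁ = μ₃/σ³ = 5167.6 / 4096.00000 ≈ 1.2616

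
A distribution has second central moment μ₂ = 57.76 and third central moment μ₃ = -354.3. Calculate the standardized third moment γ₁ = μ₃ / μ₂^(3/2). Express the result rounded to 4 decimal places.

σ = √μ₂ = √57.76 = 7.60000
σ³ = μ₂^(3/2) = 438.97600
γ₁ = μ₃/σ³ = -354.3 / 438.97600 ≈ -0.8071

-0.8071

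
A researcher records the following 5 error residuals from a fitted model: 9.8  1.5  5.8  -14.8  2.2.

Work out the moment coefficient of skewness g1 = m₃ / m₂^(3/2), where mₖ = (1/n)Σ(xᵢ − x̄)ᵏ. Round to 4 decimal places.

-1.0320

x̄ = (9.8 + 1.5 + 5.8 - 14.8 + 2.2) / 5 = 0.9000
deviations (xᵢ − x̄): 8.9000, 0.6000, 4.9000, -15.7000, 1.3000
Σ(xᵢ − x̄)² = 351.7600 ⇒ m₂ = 351.7600/5 = 70.35200
Σ(xᵢ − x̄)³ = -3044.8620 ⇒ m₃ = -3044.8620/5 = -608.97240
m₂^(3/2) = 70.35200^(1.5) = 590.08513
g1 = m₃ / m₂^(3/2) = -608.97240 / 590.08513 ≈ -1.0320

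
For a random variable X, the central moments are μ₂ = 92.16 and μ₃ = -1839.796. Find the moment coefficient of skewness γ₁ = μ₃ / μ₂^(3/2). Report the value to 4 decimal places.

-2.0795

σ = √μ₂ = √92.16 = 9.60000
σ³ = μ₂^(3/2) = 884.73600
γ₁ = μ₃/σ³ = -1839.796 / 884.73600 ≈ -2.0795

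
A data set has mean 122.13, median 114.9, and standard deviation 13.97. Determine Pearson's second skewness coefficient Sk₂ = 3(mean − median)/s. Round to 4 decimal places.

1.5526

Sk₂ = 3(122.13 − 114.9) / 13.97 = 3 × 7.2300 / 13.97
    = 21.6900 / 13.97 ≈ 1.5526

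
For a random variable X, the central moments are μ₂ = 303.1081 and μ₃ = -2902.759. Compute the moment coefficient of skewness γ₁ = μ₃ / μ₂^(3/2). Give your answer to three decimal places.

-0.550

σ = √μ₂ = √303.1081 = 17.41000
σ³ = μ₂^(3/2) = 5277.11202
γ₁ = μ₃/σ³ = -2902.759 / 5277.11202 ≈ -0.550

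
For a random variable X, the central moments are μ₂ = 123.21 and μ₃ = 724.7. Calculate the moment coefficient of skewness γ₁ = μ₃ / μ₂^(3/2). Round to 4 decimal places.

0.5299

σ = √μ₂ = √123.21 = 11.10000
σ³ = μ₂^(3/2) = 1367.63100
γ₁ = μ₃/σ³ = 724.7 / 1367.63100 ≈ 0.5299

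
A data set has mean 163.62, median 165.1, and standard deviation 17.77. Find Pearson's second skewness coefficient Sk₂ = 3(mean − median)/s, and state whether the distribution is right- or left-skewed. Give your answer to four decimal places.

Sk₂ = 3(163.62 − 165.1) / 17.77 = 3 × -1.4800 / 17.77
    = -4.4400 / 17.77 ≈ -0.2499
Sk₂ < 0 ⇒ mean < median ⇒ left-skewed (negative skew).

-0.2499, left-skewed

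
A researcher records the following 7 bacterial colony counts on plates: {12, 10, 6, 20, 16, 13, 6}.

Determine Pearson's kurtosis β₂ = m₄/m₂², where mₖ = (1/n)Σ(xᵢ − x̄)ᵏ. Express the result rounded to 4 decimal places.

x̄ = 11.8571
Σ(xᵢ − x̄)² = 156.8571 ⇒ m₂ = 22.40816
Σ(xᵢ − x̄)⁴ = 7058.5015 ⇒ m₄ = 1008.35735
m₂² = 502.12578
β₂ = m₄/m₂² = 1008.35735 / 502.12578 ≈ 2.0082

2.0082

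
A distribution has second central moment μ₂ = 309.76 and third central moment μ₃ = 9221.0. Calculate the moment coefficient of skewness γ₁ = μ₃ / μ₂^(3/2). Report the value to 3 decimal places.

1.691

σ = √μ₂ = √309.76 = 17.60000
σ³ = μ₂^(3/2) = 5451.77600
γ₁ = μ₃/σ³ = 9221.0 / 5451.77600 ≈ 1.691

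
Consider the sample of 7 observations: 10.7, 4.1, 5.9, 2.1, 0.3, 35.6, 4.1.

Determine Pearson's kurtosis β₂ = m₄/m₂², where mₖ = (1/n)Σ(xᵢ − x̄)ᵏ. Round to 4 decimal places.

4.5099

x̄ = 8.9714
Σ(xᵢ − x̄)² = 891.3743 ⇒ m₂ = 127.33918
Σ(xᵢ − x̄)⁴ = 511903.3188 ⇒ m₄ = 73129.04554
m₂² = 16215.26770
β₂ = m₄/m₂² = 73129.04554 / 16215.26770 ≈ 4.5099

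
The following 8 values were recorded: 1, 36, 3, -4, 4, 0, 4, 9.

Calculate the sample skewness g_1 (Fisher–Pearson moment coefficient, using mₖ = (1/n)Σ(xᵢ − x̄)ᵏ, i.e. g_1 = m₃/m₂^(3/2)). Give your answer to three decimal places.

x̄ = (1 + 36 + 3 - 4 + 4 + 0 + 4 + 9) / 8 = 6.6250
deviations (xᵢ − x̄): -5.6250, 29.3750, -3.6250, -10.6250, -2.6250, -6.6250, -2.6250, 2.3750
Σ(xᵢ − x̄)² = 1083.8750 ⇒ m₂ = 1083.8750/8 = 135.48438
Σ(xᵢ − x̄)³ = 23608.7813 ⇒ m₃ = 23608.7813/8 = 2951.09766
m₂^(3/2) = 135.48438^(1.5) = 1577.00772
g_1 = m₃ / m₂^(3/2) = 2951.09766 / 1577.00772 ≈ 1.871

1.871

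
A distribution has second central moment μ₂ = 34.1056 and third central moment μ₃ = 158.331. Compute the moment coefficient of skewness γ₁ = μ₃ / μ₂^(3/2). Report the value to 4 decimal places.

0.7949

σ = √μ₂ = √34.1056 = 5.84000
σ³ = μ₂^(3/2) = 199.17670
γ₁ = μ₃/σ³ = 158.331 / 199.17670 ≈ 0.7949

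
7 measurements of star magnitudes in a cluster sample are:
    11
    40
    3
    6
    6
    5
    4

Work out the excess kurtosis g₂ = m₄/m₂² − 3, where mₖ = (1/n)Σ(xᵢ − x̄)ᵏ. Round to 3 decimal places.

1.815

x̄ = 10.7143
Σ(xᵢ − x̄)² = 1039.4286 ⇒ m₂ = 148.48980
Σ(xᵢ − x̄)⁴ = 743196.6764 ⇒ m₄ = 106170.95377
m₂² = 22049.21949
g₂ = m₄/m₂² − 3 = 4.81518 − 3 ≈ 1.815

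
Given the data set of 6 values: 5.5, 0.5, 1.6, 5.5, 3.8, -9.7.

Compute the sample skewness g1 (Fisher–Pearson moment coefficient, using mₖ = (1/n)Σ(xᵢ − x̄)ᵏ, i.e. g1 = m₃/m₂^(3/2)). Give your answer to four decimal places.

-1.3144

x̄ = (5.5 + 0.5 + 1.6 + 5.5 + 3.8 - 9.7) / 6 = 1.2000
deviations (xᵢ − x̄): 4.3000, -0.7000, 0.4000, 4.3000, 2.6000, -10.9000
Σ(xᵢ − x̄)² = 163.2000 ⇒ m₂ = 163.2000/6 = 27.20000
Σ(xᵢ − x̄)³ = -1118.7180 ⇒ m₃ = -1118.7180/6 = -186.45300
m₂^(3/2) = 27.20000^(1.5) = 141.85784
g1 = m₃ / m₂^(3/2) = -186.45300 / 141.85784 ≈ -1.3144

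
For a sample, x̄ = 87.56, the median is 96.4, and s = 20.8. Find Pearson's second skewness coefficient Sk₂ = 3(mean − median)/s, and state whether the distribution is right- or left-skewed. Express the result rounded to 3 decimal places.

Sk₂ = 3(87.56 − 96.4) / 20.8 = 3 × -8.8400 / 20.8
    = -26.5200 / 20.8 ≈ -1.275
Sk₂ < 0 ⇒ mean < median ⇒ left-skewed (negative skew).

-1.275, left-skewed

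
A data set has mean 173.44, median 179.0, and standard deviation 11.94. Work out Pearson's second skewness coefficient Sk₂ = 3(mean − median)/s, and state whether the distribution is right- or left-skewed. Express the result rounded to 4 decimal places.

Sk₂ = 3(173.44 − 179.0) / 11.94 = 3 × -5.5600 / 11.94
    = -16.6800 / 11.94 ≈ -1.3970
Sk₂ < 0 ⇒ mean < median ⇒ left-skewed (negative skew).

-1.3970, left-skewed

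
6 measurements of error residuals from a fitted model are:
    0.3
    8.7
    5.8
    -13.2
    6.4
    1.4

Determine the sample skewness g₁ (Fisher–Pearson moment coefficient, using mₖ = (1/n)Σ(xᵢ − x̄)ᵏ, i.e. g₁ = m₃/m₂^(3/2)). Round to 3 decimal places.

-1.188

x̄ = (0.3 + 8.7 + 5.8 - 13.2 + 6.4 + 1.4) / 6 = 1.5667
deviations (xᵢ − x̄): -1.2667, 7.1333, 4.2333, -14.7667, 4.8333, -0.1667
Σ(xᵢ − x̄)² = 311.8533 ⇒ m₂ = 311.8533/6 = 51.97556
Σ(xᵢ − x̄)³ = -2670.2204 ⇒ m₃ = -2670.2204/6 = -445.03674
m₂^(3/2) = 51.97556^(1.5) = 374.71296
g₁ = m₃ / m₂^(3/2) = -445.03674 / 374.71296 ≈ -1.188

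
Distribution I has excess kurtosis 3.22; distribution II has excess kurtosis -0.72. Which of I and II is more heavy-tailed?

I

Higher excess kurtosis ⇒ heavier tails relative to the normal distribution.
3.22 vs -0.72: the larger is 3.22, so I has heavier tails. (I is leptokurtic — heavier-than-normal tails; the other is platykurtic.)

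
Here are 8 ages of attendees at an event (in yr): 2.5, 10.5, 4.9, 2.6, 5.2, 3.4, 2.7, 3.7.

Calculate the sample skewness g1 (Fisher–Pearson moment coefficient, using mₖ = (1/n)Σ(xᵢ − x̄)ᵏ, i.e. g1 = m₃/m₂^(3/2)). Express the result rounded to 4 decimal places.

1.6588

x̄ = (2.5 + 10.5 + 4.9 + 2.6 + 5.2 + 3.4 + 2.7 + 3.7) / 8 = 4.4375
deviations (xᵢ − x̄): -1.9375, 6.0625, 0.4625, -1.8375, 0.7625, -1.0375, -1.7375, -0.7375
Σ(xᵢ − x̄)² = 49.3188 ⇒ m₂ = 49.3188/8 = 6.16484
Σ(xᵢ − x̄)³ = 203.1222 ⇒ m₃ = 203.1222/8 = 25.39028
m₂^(3/2) = 6.16484^(1.5) = 15.30675
g1 = m₃ / m₂^(3/2) = 25.39028 / 15.30675 ≈ 1.6588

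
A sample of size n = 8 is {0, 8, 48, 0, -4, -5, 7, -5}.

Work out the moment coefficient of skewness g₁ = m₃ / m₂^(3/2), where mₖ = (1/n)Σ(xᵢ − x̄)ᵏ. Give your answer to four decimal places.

1.9187

x̄ = (0 + 8 + 48 + 0 - 4 - 5 + 7 - 5) / 8 = 6.1250
deviations (xᵢ − x̄): -6.1250, 1.8750, 41.8750, -6.1250, -10.1250, -11.1250, 0.8750, -11.1250
Σ(xᵢ − x̄)² = 2182.8750 ⇒ m₂ = 2182.8750/8 = 272.85938
Σ(xᵢ − x̄)³ = 69184.4063 ⇒ m₃ = 69184.4063/8 = 8648.05078
m₂^(3/2) = 272.85938^(1.5) = 4507.21547
g₁ = m₃ / m₂^(3/2) = 8648.05078 / 4507.21547 ≈ 1.9187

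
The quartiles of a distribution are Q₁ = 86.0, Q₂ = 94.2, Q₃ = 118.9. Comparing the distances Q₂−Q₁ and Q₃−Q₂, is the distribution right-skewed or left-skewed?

right-skewed

Q₂ − Q₁ = 8.2;  Q₃ − Q₂ = 24.7
Q₃ − Q₂ > Q₂ − Q₁ ⇒ the upper half is more spread out ⇒ right-skewed.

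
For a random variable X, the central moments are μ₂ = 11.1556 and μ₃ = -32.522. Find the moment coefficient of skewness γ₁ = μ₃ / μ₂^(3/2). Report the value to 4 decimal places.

σ = √μ₂ = √11.1556 = 3.34000
σ³ = μ₂^(3/2) = 37.25970
γ₁ = μ₃/σ³ = -32.522 / 37.25970 ≈ -0.8728

-0.8728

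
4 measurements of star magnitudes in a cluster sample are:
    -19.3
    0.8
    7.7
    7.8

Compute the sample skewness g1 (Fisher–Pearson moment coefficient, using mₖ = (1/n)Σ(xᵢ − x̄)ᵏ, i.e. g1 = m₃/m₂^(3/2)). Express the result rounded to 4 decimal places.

x̄ = (-19.3 + 0.8 + 7.7 + 7.8) / 4 = -0.7500
deviations (xᵢ − x̄): -18.5500, 1.5500, 8.4500, 8.5500
Σ(xᵢ − x̄)² = 491.0100 ⇒ m₂ = 491.0100/4 = 122.75250
Σ(xᵢ − x̄)³ = -5151.0000 ⇒ m₃ = -5151.0000/4 = -1287.75000
m₂^(3/2) = 122.75250^(1.5) = 1360.02070
g1 = m₃ / m₂^(3/2) = -1287.75000 / 1360.02070 ≈ -0.9469

-0.9469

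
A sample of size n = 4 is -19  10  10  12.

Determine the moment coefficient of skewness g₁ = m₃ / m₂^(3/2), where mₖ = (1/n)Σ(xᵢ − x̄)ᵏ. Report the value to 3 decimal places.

x̄ = (-19 + 10 + 10 + 12) / 4 = 3.2500
deviations (xᵢ − x̄): -22.2500, 6.7500, 6.7500, 8.7500
Σ(xᵢ − x̄)² = 662.7500 ⇒ m₂ = 662.7500/4 = 165.68750
Σ(xᵢ − x̄)³ = -9730.1250 ⇒ m₃ = -9730.1250/4 = -2432.53125
m₂^(3/2) = 165.68750^(1.5) = 2132.72381
g₁ = m₃ / m₂^(3/2) = -2432.53125 / 2132.72381 ≈ -1.141

-1.141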